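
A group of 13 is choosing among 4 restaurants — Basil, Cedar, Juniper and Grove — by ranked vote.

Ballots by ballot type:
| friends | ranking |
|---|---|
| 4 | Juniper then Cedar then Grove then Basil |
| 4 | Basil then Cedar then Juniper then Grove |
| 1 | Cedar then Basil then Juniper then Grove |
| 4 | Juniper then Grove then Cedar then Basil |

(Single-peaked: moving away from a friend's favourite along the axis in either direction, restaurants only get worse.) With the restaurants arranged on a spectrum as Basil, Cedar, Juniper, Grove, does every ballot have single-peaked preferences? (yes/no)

yes

Axis positions: Basil=1, Cedar=2, Juniper=3, Grove=4.
Ballot type 1 (peak Juniper at position 3): ranking walks positions 3-2-4-1, expanding outward from the peak — single-peaked.
Ballot type 2 (peak Basil at position 1): ranking walks positions 1-2-3-4, expanding outward from the peak — single-peaked.
Ballot type 3 (peak Cedar at position 2): ranking walks positions 2-1-3-4, expanding outward from the peak — single-peaked.
Ballot type 4 (peak Juniper at position 3): ranking walks positions 3-4-2-1, expanding outward from the peak — single-peaked.
Every ranking is single-peaked on this axis.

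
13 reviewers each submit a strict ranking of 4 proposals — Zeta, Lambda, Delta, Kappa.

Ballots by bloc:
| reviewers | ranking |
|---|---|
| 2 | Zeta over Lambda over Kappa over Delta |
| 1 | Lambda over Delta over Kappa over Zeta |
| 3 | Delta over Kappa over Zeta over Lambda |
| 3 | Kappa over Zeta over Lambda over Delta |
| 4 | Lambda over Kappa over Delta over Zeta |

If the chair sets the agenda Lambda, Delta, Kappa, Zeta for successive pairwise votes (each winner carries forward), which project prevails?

Zeta

Round 1: Lambda vs Delta — 10–3, Lambda advances.
Round 2: Lambda vs Kappa — 7–6, Lambda advances.
Round 3: Lambda vs Zeta — 5–8, Zeta advances.
Zeta survives the agenda.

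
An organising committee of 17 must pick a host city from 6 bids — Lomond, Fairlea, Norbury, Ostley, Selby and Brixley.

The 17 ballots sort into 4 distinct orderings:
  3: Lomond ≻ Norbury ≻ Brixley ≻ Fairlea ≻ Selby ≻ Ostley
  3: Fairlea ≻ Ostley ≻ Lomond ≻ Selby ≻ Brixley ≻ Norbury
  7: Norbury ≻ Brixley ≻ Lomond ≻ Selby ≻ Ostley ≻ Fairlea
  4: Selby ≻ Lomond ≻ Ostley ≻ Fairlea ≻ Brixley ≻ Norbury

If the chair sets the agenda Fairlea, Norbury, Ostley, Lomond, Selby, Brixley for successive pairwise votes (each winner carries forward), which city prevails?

Round 1: Fairlea vs Norbury — 7–10, Norbury advances.
Round 2: Norbury vs Ostley — 10–7, Norbury advances.
Round 3: Norbury vs Lomond — 7–10, Lomond advances.
Round 4: Lomond vs Selby — 13–4, Lomond advances.
Round 5: Lomond vs Brixley — 10–7, Lomond advances.
Lomond survives the agenda.

Lomond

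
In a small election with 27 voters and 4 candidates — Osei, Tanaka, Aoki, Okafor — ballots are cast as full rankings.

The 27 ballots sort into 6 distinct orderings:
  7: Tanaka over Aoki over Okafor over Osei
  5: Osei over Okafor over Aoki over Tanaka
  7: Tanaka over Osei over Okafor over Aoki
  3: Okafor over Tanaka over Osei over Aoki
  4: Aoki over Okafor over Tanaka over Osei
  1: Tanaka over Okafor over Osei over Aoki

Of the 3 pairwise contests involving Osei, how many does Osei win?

Osei against each rival (27 voters):
Osei vs Tanaka: Osei preferred on 5 ballots; Tanaka wins 22–5.
Osei–Aoki: Osei 16–11.
Osei–Okafor: Okafor 15–12.
Osei beats Aoki; loses to Tanaka, Okafor — 1 pairwise win.

1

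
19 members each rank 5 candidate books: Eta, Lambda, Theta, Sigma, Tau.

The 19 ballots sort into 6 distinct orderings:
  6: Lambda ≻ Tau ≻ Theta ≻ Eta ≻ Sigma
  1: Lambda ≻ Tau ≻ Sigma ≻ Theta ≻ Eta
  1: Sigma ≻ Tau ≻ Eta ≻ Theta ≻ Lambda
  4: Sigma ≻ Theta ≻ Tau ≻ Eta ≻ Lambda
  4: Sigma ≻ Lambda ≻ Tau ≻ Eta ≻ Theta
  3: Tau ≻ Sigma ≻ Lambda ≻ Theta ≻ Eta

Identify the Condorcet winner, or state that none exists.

none

Check each pair by majority over 19 ballots:
Eta vs Lambda: Lambda wins 14–5.
Eta vs Theta: Theta, 14–5.
Eta vs Sigma: Sigma wins 13–6.
Eta vs Tau: Tau wins 19–0.
Lambda vs Theta: Lambda, 14–5.
Lambda vs Sigma: Sigma wins 12–7.
Lambda vs Tau: Lambda, 11–8.
Theta vs Sigma: Sigma, 13–6.
Theta vs Tau: Tau wins 15–4.
Sigma–Tau: Tau 10–9.
No book is unbeaten: Eta loses to Lambda; Lambda loses to Sigma; Theta loses to Lambda; Sigma loses to Tau; Tau loses to Lambda. In particular Lambda beats Tau beats Sigma beats Lambda is a majority cycle — no Condorcet winner exists.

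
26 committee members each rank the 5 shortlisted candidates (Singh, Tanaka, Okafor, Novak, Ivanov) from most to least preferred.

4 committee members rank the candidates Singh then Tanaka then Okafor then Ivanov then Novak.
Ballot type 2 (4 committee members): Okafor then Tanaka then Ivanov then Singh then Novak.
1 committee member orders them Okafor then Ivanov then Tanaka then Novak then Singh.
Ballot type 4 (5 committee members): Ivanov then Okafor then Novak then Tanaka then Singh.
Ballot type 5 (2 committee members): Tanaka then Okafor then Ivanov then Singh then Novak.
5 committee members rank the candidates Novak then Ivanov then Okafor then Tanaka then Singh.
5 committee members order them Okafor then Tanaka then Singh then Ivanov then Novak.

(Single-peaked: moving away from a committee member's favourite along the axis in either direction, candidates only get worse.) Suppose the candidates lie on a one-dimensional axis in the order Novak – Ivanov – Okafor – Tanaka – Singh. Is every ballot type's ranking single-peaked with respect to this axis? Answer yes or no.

Axis positions: Novak=1, Ivanov=2, Okafor=3, Tanaka=4, Singh=5.
Ballot type 1 (peak Singh at position 5): ranking walks positions 5-4-3-2-1, expanding outward from the peak — single-peaked.
Ballot type 2 (peak Okafor at position 3): ranking walks positions 3-4-2-5-1, expanding outward from the peak — single-peaked.
Ballot type 3 (peak Okafor at position 3): ranking walks positions 3-2-4-1-5, expanding outward from the peak — single-peaked.
Ballot type 4 (peak Ivanov at position 2): ranking walks positions 2-3-1-4-5, expanding outward from the peak — single-peaked.
Ballot type 5 (peak Tanaka at position 4): ranking walks positions 4-3-2-5-1, expanding outward from the peak — single-peaked.
Ballot type 6 (peak Novak at position 1): ranking walks positions 1-2-3-4-5, expanding outward from the peak — single-peaked.
Ballot type 7 (peak Okafor at position 3): ranking walks positions 3-4-5-2-1, expanding outward from the peak — single-peaked.
Every ranking is single-peaked on this axis.

yes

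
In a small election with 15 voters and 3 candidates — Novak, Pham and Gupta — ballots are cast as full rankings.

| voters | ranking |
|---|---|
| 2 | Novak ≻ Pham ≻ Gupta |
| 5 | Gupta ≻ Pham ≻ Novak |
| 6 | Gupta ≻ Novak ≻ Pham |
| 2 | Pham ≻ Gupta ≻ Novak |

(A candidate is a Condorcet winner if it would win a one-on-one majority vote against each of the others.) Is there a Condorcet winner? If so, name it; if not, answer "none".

Pairwise majorities:
Novak–Pham: Novak 8–7.
Novak–Gupta: Gupta 13–2.
Pham vs Gupta: Gupta wins 11–4.
Gupta beats each of Novak, Pham — Gupta is the Condorcet winner.

Gupta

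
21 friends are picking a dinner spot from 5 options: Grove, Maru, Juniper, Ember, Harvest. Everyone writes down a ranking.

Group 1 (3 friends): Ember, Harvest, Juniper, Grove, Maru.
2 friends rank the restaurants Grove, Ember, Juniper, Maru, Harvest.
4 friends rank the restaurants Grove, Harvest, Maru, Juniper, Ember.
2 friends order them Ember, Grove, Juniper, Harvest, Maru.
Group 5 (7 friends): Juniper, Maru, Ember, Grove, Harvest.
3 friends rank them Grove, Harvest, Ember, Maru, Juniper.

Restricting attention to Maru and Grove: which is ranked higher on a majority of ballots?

Grove

Ballots ranking Maru above Grove: 7.
Ballots ranking Grove above Maru: 21 − 7 = 14.
Grove wins the head-to-head 14–7.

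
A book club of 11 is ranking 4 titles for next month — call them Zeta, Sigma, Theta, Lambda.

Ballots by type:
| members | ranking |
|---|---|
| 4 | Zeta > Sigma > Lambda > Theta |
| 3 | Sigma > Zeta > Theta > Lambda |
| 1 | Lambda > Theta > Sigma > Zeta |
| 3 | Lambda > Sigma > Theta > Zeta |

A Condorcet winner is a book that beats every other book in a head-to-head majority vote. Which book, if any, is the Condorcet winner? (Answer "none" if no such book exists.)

Head-to-head results (11 members):
Zeta vs Sigma: 4 for Zeta, 7 for Sigma — Sigma by 7–4.
Zeta vs Theta: 7 to 4, Zeta.
Zeta vs Lambda: 4+3 = 7 for Zeta, 4 for Lambda — Zeta by 7–4.
Sigma vs Theta: 10 to 1, Sigma.
Sigma vs Lambda: Sigma preferred on 4+3 = 7 ballots; Sigma wins 7–4.
Theta vs Lambda: Theta preferred on 3 ballots; Lambda wins 8–3.
Only Sigma has no losses; Sigma is the Condorcet winner.

Sigma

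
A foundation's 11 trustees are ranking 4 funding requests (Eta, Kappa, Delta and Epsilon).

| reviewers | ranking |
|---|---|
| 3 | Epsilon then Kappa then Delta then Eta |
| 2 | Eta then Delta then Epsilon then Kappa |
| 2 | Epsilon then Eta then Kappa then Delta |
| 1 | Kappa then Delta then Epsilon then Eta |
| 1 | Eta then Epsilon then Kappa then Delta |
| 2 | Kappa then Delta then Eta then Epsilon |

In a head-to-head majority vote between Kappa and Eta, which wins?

Ballots ranking Kappa above Eta: 3 + 1 + 2 = 6.
Ballots ranking Eta above Kappa: 11 − 6 = 5.
Kappa wins the head-to-head 6–5.

Kappa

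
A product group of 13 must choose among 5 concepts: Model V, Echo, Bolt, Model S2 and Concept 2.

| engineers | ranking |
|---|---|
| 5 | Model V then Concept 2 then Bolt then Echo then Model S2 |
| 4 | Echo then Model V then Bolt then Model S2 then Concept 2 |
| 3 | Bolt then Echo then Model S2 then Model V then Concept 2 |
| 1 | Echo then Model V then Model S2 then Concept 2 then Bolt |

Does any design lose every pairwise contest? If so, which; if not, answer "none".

Concept 2

Pairwise majorities:
Model V vs Echo: Echo, 8–5.
Model V vs Bolt: Model V is ranked higher on 5+4+1 = 10 ballots, Bolt on 3. Model V wins 10–3.
Model V–Model S2: Model V 10–3.
Model V vs Concept 2: Model V preferred on 5+4+3+1 = 13 ballots; Model V wins 13–0.
Echo–Bolt: Bolt 8–5.
Echo vs Model S2: Echo, 13–0.
Echo vs Concept 2: Echo, 8–5.
Bolt vs Model S2: 12 to 1, Bolt.
Bolt vs Concept 2: Bolt, 7–6.
Model S2 vs Concept 2: Model S2 is ranked higher on 4+3+1 = 8 ballots, Concept 2 on 5. Model S2 wins 8–5.
Concept 2 loses to every other design — it is the Condorcet loser.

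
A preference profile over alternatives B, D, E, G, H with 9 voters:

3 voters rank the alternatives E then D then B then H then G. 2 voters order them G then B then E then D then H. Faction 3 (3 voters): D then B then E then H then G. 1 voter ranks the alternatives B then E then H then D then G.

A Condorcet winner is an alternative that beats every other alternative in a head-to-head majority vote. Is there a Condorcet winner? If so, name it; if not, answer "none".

none

Pairwise majorities:
B vs D: D, 6–3.
B vs E: B wins 6–3.
B vs G: B preferred on 3+3+1 = 7 ballots; B wins 7–2.
B vs H: 3+2+3+1 = 9 for B, 0 for H — B by 9–0.
D vs E: E wins 6–3.
D vs G: D is ranked higher on 3+3+1 = 7 ballots, G on 2. D wins 7–2.
D–H: D 8–1.
E vs G: 3+3+1 = 7 for E, 2 for G — E by 7–2.
E vs H: 3+2+3+1 = 9 for E, 0 for H — E by 9–0.
G vs H: G preferred on 2 ballots; H wins 7–2.
No alternative is unbeaten: B loses to D; D loses to E; E loses to B; G loses to B; H loses to B. In particular B beats E beats D beats B is a majority cycle — no Condorcet winner exists.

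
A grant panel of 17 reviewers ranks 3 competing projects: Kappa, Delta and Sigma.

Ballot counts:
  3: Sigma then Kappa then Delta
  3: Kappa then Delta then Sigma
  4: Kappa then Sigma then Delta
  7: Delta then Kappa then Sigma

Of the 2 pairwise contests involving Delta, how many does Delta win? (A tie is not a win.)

Delta against each rival (17 reviewers):
Delta vs Kappa: Delta is ranked higher on 7 ballots, Kappa on 10. Kappa wins 10–7.
Delta vs Sigma: Delta wins 10–7.
Delta beats Sigma; loses to Kappa — 1 pairwise win.

1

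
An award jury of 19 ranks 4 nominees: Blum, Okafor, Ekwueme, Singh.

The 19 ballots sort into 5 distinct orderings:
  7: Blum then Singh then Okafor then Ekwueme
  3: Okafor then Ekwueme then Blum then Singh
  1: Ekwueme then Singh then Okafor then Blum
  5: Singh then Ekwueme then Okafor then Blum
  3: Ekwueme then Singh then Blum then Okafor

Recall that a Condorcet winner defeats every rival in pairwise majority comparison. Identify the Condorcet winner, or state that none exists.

Check each pair by majority over 19 ballots:
Blum vs Okafor: 7+3 = 10 for Blum, 9 for Okafor — Blum by 10–9.
Blum vs Ekwueme: Blum preferred on 7 ballots; Ekwueme wins 12–7.
Blum vs Singh: 7+3 = 10 for Blum, 9 for Singh — Blum by 10–9.
Okafor vs Ekwueme: Okafor preferred on 7+3 = 10 ballots; Okafor wins 10–9.
Okafor vs Singh: Okafor preferred on 3 ballots; Singh wins 16–3.
Ekwueme vs Singh: 7 to 12, Singh.
No nominee is unbeaten: Blum loses to Ekwueme; Okafor loses to Blum; Ekwueme loses to Okafor; Singh loses to Blum. In particular Blum → Okafor → Ekwueme → Blum is a majority cycle — no Condorcet winner exists.

none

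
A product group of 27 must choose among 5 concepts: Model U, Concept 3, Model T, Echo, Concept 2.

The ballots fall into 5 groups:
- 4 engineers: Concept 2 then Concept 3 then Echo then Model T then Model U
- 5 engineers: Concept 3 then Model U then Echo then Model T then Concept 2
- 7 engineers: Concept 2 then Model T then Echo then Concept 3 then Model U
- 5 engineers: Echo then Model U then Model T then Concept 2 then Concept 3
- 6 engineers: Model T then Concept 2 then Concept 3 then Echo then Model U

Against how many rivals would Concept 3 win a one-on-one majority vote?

Concept 3 against each rival (27 engineers):
Concept 3 vs Model U: Concept 3, 22–5.
Concept 3–Model T: Model T 18–9.
Concept 3 vs Echo: 4+5+6 = 15 for Concept 3, 12 for Echo — Concept 3 by 15–12.
Concept 3 vs Concept 2: 5 for Concept 3, 22 for Concept 2 — Concept 2 by 22–5.
Concept 3 beats Model U, Echo; loses to Model T, Concept 2 — 2 pairwise wins.

2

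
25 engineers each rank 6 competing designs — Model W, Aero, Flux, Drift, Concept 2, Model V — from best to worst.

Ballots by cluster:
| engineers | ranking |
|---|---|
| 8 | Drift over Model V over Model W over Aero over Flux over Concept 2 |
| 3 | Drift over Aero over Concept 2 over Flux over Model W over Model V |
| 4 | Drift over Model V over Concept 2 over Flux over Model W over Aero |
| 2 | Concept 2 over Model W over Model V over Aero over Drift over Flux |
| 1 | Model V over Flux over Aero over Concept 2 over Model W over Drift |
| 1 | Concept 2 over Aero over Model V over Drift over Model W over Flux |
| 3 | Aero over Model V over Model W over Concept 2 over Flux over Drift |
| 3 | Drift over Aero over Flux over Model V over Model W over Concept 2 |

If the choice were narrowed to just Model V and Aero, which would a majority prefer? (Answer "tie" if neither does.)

Model V

Ballots ranking Model V above Aero: 8 + 4 + 2 + 1 = 15.
Ballots ranking Aero above Model V: 25 − 15 = 10.
Model V wins the head-to-head 15–10.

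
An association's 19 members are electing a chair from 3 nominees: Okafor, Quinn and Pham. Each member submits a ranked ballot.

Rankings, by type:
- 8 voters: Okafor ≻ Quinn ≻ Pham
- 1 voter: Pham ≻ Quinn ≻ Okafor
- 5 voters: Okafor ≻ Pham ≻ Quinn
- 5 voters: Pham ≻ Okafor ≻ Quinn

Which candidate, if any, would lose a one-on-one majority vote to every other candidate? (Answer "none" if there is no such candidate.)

Head-to-head results (19 voters):
Okafor vs Quinn: Okafor wins 18–1.
Okafor vs Pham: 13 to 6, Okafor.
Quinn vs Pham: Pham, 11–8.
Quinn is beaten in every head-to-head and is the Condorcet loser.

Quinn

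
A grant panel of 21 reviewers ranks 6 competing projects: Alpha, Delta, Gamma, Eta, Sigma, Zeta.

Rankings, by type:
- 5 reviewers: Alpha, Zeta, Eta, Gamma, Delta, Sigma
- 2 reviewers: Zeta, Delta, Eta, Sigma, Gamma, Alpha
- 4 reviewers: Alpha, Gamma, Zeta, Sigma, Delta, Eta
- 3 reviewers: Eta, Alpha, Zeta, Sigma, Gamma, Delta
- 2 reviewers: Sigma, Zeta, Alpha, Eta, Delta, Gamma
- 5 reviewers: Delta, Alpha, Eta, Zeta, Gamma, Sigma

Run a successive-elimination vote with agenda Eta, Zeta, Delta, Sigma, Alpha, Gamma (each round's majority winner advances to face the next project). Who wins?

Alpha

Round 1: Eta vs Zeta — 8–13, Zeta advances.
Round 2: Zeta vs Delta — 16–5, Zeta advances.
Round 3: Zeta vs Sigma — 19–2, Zeta advances.
Round 4: Zeta vs Alpha — 4–17, Alpha advances.
Round 5: Alpha vs Gamma — 19–2, Alpha advances.
The agenda winner is Alpha.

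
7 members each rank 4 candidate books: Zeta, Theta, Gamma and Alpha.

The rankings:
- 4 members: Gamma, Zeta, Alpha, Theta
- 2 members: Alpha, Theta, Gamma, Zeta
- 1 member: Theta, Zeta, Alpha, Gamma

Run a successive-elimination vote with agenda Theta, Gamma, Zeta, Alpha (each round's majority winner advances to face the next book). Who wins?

Round 1: Theta vs Gamma — 3–4, Gamma advances.
Round 2: Gamma vs Zeta — 6–1, Gamma advances.
Round 3: Gamma vs Alpha — 4–3, Gamma advances.
Gamma survives the agenda.

Gamma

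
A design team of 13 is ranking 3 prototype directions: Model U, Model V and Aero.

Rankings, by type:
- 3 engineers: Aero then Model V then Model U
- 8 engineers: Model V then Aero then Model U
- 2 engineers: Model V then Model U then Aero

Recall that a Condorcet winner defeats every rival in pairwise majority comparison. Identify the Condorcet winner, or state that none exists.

Check each pair by majority over 13 ballots:
Model U vs Model V: 0 for Model U, 13 for Model V — Model V by 13–0.
Model U vs Aero: Model U is ranked higher on 2 ballots, Aero on 11. Aero wins 11–2.
Model V vs Aero: Model V is ranked higher on 8+2 = 10 ballots, Aero on 3. Model V wins 10–3.
Model V wins every pairwise contest, so Model V is the Condorcet winner.

Model V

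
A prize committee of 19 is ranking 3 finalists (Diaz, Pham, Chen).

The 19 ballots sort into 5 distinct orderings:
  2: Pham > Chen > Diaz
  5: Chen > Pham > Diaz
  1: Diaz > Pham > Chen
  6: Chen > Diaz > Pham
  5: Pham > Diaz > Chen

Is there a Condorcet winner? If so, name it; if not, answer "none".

Check each pair by majority over 19 ballots:
Diaz vs Pham: 1+6 = 7 for Diaz, 12 for Pham — Pham by 12–7.
Diaz vs Chen: Diaz is ranked higher on 1+5 = 6 ballots, Chen on 13. Chen wins 13–6.
Pham vs Chen: Pham preferred on 2+1+5 = 8 ballots; Chen wins 11–8.
Chen beats each of Diaz, Pham — Chen is the Condorcet winner.

Chen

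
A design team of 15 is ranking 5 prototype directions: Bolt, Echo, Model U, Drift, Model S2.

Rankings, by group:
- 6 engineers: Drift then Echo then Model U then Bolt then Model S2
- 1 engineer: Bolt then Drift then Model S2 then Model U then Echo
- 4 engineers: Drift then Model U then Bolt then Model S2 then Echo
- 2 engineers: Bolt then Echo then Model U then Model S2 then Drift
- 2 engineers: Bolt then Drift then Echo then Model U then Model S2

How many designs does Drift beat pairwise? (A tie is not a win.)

4

Drift against each rival (15 engineers):
Drift–Bolt: Drift 10–5.
Drift vs Echo: Drift is ranked higher on 6+1+4+2 = 13 ballots, Echo on 2. Drift wins 13–2.
Drift vs Model U: Drift is ranked higher on 6+1+4+2 = 13 ballots, Model U on 2. Drift wins 13–2.
Drift vs Model S2: Drift wins 13–2.
Drift beats Bolt, Echo, Model U, Model S2 — 4 pairwise wins.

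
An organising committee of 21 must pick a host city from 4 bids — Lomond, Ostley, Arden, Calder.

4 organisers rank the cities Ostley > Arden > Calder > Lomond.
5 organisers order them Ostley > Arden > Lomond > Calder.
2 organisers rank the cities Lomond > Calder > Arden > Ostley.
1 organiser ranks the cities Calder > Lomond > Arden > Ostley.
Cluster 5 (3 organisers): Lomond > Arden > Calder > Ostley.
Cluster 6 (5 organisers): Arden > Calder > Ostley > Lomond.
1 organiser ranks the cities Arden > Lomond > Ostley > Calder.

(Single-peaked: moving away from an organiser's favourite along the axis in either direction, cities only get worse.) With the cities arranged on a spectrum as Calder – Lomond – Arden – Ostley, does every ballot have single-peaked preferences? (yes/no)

Axis positions: Calder=1, Lomond=2, Arden=3, Ostley=4.
Cluster 1: ranking walks positions 4-3-1-2; Calder is ranked above Lomond even though Lomond lies between Calder and the peak Ostley on the axis — preferences dip and rise again. Not single-peaked.
Cluster 2 (peak Ostley at position 4): ranking walks positions 4-3-2-1, expanding outward from the peak — single-peaked.
Cluster 3 (peak Lomond at position 2): ranking walks positions 2-1-3-4, expanding outward from the peak — single-peaked.
Cluster 4 (peak Calder at position 1): ranking walks positions 1-2-3-4, expanding outward from the peak — single-peaked.
Cluster 5 (peak Lomond at position 2): ranking walks positions 2-3-1-4, expanding outward from the peak — single-peaked.
Cluster 6: ranking walks positions 3-1-4-2; Calder is ranked above Lomond even though Lomond lies between Calder and the peak Arden on the axis — preferences dip and rise again. Not single-peaked.
Cluster 7 (peak Arden at position 3): ranking walks positions 3-2-4-1, expanding outward from the peak — single-peaked.
Cluster 1 violates single-peakedness, so the profile is not single-peaked on this axis.

no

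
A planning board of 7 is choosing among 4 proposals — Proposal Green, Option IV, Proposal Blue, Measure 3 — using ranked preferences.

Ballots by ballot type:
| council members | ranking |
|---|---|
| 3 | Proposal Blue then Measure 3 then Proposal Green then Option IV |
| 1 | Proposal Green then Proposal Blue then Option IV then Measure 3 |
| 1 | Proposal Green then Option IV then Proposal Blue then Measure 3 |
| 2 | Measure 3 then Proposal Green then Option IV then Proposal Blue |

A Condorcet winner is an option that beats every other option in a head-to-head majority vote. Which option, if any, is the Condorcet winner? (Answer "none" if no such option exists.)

none

Check each pair by majority over 7 ballots:
Proposal Green vs Option IV: 7 to 0, Proposal Green.
Proposal Green vs Proposal Blue: Proposal Green preferred on 1+1+2 = 4 ballots; Proposal Green wins 4–3.
Proposal Green vs Measure 3: 1+1 = 2 for Proposal Green, 5 for Measure 3 — Measure 3 by 5–2.
Option IV vs Proposal Blue: Option IV preferred on 1+2 = 3 ballots; Proposal Blue wins 4–3.
Option IV vs Measure 3: 1+1 = 2 for Option IV, 5 for Measure 3 — Measure 3 by 5–2.
Proposal Blue vs Measure 3: 3+1+1 = 5 for Proposal Blue, 2 for Measure 3 — Proposal Blue by 5–2.
No option is unbeaten: Proposal Green loses to Measure 3; Option IV loses to Proposal Green; Proposal Blue loses to Proposal Green; Measure 3 loses to Proposal Blue. In particular Proposal Green → Proposal Blue → Measure 3 → Proposal Green is a majority cycle — no Condorcet winner exists.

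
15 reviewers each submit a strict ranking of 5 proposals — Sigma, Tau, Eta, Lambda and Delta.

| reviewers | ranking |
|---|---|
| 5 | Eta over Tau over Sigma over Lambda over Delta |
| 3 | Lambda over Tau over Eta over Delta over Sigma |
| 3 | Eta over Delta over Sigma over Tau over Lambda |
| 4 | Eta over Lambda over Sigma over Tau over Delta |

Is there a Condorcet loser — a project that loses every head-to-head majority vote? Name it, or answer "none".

Pairwise majorities:
Sigma vs Tau: Tau, 8–7.
Sigma vs Eta: Eta wins 15–0.
Sigma vs Lambda: Sigma, 8–7.
Sigma vs Delta: Sigma, 9–6.
Tau–Eta: Eta 12–3.
Tau vs Lambda: Tau is ranked higher on 5+3 = 8 ballots, Lambda on 7. Tau wins 8–7.
Tau vs Delta: Tau is ranked higher on 5+3+4 = 12 ballots, Delta on 3. Tau wins 12–3.
Eta vs Lambda: Eta wins 12–3.
Eta vs Delta: Eta preferred on 5+3+3+4 = 15 ballots; Eta wins 15–0.
Lambda vs Delta: Lambda is ranked higher on 5+3+4 = 12 ballots, Delta on 3. Lambda wins 12–3.
Only Delta has no wins; Delta is the Condorcet loser.

Delta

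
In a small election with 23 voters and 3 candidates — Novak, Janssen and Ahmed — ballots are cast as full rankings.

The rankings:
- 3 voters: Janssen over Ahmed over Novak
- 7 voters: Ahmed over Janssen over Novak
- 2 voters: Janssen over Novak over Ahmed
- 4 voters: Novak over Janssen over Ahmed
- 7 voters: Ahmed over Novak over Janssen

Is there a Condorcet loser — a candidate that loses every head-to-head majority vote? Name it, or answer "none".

Pairwise majorities:
Novak–Janssen: Janssen 12–11.
Novak vs Ahmed: Ahmed, 17–6.
Janssen vs Ahmed: Janssen is ranked higher on 3+2+4 = 9 ballots, Ahmed on 14. Ahmed wins 14–9.
Only Novak has no wins; Novak is the Condorcet loser.

Novak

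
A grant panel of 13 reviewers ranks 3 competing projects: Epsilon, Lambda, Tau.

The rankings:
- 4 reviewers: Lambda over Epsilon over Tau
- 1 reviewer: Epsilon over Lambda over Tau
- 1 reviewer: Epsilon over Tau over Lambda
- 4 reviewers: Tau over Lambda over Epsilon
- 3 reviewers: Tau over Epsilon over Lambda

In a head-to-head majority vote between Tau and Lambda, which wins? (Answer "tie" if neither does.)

Tau

Ballots ranking Tau above Lambda: 1 + 4 + 3 = 8.
Ballots ranking Lambda above Tau: 13 − 8 = 5.
Tau wins the head-to-head 8–5.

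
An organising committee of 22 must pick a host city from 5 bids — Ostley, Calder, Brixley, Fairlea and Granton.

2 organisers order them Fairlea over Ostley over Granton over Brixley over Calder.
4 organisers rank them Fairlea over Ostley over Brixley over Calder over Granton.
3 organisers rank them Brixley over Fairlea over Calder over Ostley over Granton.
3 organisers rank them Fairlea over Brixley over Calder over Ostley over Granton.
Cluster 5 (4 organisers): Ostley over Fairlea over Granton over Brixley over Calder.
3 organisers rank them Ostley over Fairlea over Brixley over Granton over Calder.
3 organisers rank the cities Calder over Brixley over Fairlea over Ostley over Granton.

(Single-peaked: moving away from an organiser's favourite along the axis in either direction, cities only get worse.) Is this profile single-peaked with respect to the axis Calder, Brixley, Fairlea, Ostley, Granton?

yes

Axis positions: Calder=1, Brixley=2, Fairlea=3, Ostley=4, Granton=5.
Cluster 1 (peak Fairlea at position 3): ranking walks positions 3-4-5-2-1, expanding outward from the peak — single-peaked.
Cluster 2 (peak Fairlea at position 3): ranking walks positions 3-4-2-1-5, expanding outward from the peak — single-peaked.
Cluster 3 (peak Brixley at position 2): ranking walks positions 2-3-1-4-5, expanding outward from the peak — single-peaked.
Cluster 4 (peak Fairlea at position 3): ranking walks positions 3-2-1-4-5, expanding outward from the peak — single-peaked.
Cluster 5 (peak Ostley at position 4): ranking walks positions 4-3-5-2-1, expanding outward from the peak — single-peaked.
Cluster 6 (peak Ostley at position 4): ranking walks positions 4-3-2-5-1, expanding outward from the peak — single-peaked.
Cluster 7 (peak Calder at position 1): ranking walks positions 1-2-3-4-5, expanding outward from the peak — single-peaked.
Every ranking is single-peaked on this axis.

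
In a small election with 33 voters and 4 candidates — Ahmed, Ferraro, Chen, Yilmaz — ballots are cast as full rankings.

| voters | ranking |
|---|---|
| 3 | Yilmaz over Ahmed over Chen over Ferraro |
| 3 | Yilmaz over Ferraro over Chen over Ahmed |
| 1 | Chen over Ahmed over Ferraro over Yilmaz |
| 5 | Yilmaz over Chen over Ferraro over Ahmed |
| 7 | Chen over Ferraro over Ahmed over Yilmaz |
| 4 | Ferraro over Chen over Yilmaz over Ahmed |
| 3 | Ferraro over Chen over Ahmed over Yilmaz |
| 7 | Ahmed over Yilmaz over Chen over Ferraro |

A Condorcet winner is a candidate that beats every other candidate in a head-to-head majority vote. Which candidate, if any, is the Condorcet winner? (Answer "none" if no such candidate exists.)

none

Pairwise majorities:
Ahmed vs Ferraro: Ferraro, 22–11.
Ahmed vs Chen: Chen, 23–10.
Ahmed vs Yilmaz: Ahmed, 18–15.
Ferraro vs Chen: Chen, 23–10.
Ferraro–Yilmaz: Yilmaz 18–15.
Chen vs Yilmaz: Yilmaz wins 18–15.
Each candidate drops at least one matchup (Ahmed loses to Ferraro; Ferraro loses to Chen; Chen loses to Yilmaz; Yilmaz loses to Ahmed); the cycle Ahmed → Yilmaz → Ferraro → Ahmed rules out a Condorcet winner.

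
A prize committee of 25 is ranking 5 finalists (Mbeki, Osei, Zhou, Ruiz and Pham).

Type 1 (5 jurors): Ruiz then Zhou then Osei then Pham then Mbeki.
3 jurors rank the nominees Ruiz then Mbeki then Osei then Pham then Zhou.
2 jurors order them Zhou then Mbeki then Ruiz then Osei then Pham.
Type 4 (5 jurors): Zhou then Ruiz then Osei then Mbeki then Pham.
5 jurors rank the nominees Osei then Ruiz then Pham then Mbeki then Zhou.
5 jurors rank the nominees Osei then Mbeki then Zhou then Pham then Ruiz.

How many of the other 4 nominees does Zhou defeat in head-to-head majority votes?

1

Zhou against each rival (25 jurors):
Zhou vs Mbeki: 12 to 13, Mbeki.
Zhou vs Osei: Osei wins 13–12.
Zhou vs Ruiz: Ruiz wins 13–12.
Zhou vs Pham: Zhou wins 17–8.
Zhou beats Pham; loses to Mbeki, Osei, Ruiz — 1 pairwise win.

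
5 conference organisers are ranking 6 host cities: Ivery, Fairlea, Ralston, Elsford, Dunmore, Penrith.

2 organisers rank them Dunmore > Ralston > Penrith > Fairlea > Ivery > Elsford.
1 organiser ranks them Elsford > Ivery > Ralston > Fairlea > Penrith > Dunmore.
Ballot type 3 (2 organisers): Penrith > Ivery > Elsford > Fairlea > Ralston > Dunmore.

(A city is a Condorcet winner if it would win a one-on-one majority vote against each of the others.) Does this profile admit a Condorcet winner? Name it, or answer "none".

none

Head-to-head results (5 organisers):
Ivery vs Fairlea: 1+2 = 3 for Ivery, 2 for Fairlea — Ivery by 3–2.
Ivery vs Ralston: Ivery is ranked higher on 1+2 = 3 ballots, Ralston on 2. Ivery wins 3–2.
Ivery vs Elsford: 4 to 1, Ivery.
Ivery vs Dunmore: 3 to 2, Ivery.
Ivery vs Penrith: 1 for Ivery, 4 for Penrith — Penrith by 4–1.
Fairlea vs Ralston: Fairlea is ranked higher on 2 ballots, Ralston on 3. Ralston wins 3–2.
Fairlea vs Elsford: Fairlea preferred on 2 ballots; Elsford wins 3–2.
Fairlea vs Dunmore: Fairlea is ranked higher on 1+2 = 3 ballots, Dunmore on 2. Fairlea wins 3–2.
Fairlea vs Penrith: Fairlea is ranked higher on 1 ballot, Penrith on 4. Penrith wins 4–1.
Ralston vs Elsford: 2 to 3, Elsford.
Ralston vs Dunmore: Ralston is ranked higher on 1+2 = 3 ballots, Dunmore on 2. Ralston wins 3–2.
Ralston vs Penrith: Ralston is ranked higher on 2+1 = 3 ballots, Penrith on 2. Ralston wins 3–2.
Elsford vs Dunmore: Elsford preferred on 1+2 = 3 ballots; Elsford wins 3–2.
Elsford vs Penrith: 1 to 4, Penrith.
Dunmore vs Penrith: Dunmore preferred on 2 ballots; Penrith wins 3–2.
Each city drops at least one matchup (Ivery loses to Penrith; Fairlea loses to Ivery; Ralston loses to Ivery; Elsford loses to Ivery; Dunmore loses to Ivery; Penrith loses to Ralston); the cycle Ivery → Ralston → Penrith → Ivery rules out a Condorcet winner.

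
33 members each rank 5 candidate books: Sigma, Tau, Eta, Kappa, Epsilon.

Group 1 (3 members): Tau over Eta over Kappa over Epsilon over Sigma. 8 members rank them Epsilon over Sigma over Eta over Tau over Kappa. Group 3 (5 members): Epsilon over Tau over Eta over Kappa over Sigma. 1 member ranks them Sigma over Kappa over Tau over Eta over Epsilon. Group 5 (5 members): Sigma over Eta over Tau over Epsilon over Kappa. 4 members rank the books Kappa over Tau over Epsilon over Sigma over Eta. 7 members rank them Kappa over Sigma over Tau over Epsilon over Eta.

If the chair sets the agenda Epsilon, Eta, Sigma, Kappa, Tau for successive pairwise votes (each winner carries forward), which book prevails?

Round 1: Epsilon vs Eta — 24–9, Epsilon advances.
Round 2: Epsilon vs Sigma — 20–13, Epsilon advances.
Round 3: Epsilon vs Kappa — 18–15, Epsilon advances.
Round 4: Epsilon vs Tau — 13–20, Tau advances.
Tau survives the agenda.

Tau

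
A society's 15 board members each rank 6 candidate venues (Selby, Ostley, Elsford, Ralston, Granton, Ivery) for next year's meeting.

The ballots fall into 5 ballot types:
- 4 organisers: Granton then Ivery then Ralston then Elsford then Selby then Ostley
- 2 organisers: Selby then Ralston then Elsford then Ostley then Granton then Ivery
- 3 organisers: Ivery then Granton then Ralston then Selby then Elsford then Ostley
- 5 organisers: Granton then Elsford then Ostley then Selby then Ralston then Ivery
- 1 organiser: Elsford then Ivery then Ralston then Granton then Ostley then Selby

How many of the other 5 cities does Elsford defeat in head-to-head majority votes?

Elsford against each rival (15 organisers):
Elsford vs Selby: Elsford, 10–5.
Elsford vs Ostley: Elsford preferred on 4+2+3+5+1 = 15 ballots; Elsford wins 15–0.
Elsford–Ralston: Ralston 9–6.
Elsford vs Granton: 3 to 12, Granton.
Elsford–Ivery: Elsford 8–7.
Elsford beats Selby, Ostley, Ivery; loses to Ralston, Granton — 3 pairwise wins.

3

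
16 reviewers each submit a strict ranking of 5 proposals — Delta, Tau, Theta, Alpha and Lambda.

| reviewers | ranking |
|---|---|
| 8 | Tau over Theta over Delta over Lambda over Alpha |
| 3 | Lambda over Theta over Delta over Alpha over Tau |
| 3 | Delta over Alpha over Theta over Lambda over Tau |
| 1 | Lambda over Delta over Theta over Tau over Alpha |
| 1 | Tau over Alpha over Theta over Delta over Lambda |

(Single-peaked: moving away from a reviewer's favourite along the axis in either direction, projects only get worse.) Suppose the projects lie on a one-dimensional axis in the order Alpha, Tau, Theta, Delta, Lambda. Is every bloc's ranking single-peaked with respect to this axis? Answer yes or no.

Axis positions: Alpha=1, Tau=2, Theta=3, Delta=4, Lambda=5.
Bloc 1 (peak Tau at position 2): ranking walks positions 2-3-4-5-1, expanding outward from the peak — single-peaked.
Bloc 2: ranking walks positions 5-3-4-1-2; Theta is ranked above Delta even though Delta lies between Theta and the peak Lambda on the axis — preferences dip and rise again. Not single-peaked.
Bloc 3: ranking walks positions 4-1-3-5-2; Alpha is ranked above Theta even though Theta lies between Alpha and the peak Delta on the axis — preferences dip and rise again. Not single-peaked.
Bloc 4 (peak Lambda at position 5): ranking walks positions 5-4-3-2-1, expanding outward from the peak — single-peaked.
Bloc 5 (peak Tau at position 2): ranking walks positions 2-1-3-4-5, expanding outward from the peak — single-peaked.
Bloc 2 violates single-peakedness, so the profile is not single-peaked on this axis.

no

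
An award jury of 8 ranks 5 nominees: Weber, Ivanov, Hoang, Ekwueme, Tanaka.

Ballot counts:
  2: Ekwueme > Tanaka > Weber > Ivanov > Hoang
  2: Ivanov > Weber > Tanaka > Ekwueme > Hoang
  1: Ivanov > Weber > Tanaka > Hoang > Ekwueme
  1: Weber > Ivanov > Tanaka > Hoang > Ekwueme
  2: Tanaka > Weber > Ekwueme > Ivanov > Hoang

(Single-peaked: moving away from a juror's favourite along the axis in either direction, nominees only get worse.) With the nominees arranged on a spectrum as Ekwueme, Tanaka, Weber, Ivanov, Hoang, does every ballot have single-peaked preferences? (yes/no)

Axis positions: Ekwueme=1, Tanaka=2, Weber=3, Ivanov=4, Hoang=5.
Cluster 1 (peak Ekwueme at position 1): ranking walks positions 1-2-3-4-5, expanding outward from the peak — single-peaked.
Cluster 2 (peak Ivanov at position 4): ranking walks positions 4-3-2-1-5, expanding outward from the peak — single-peaked.
Cluster 3 (peak Ivanov at position 4): ranking walks positions 4-3-2-5-1, expanding outward from the peak — single-peaked.
Cluster 4 (peak Weber at position 3): ranking walks positions 3-4-2-5-1, expanding outward from the peak — single-peaked.
Cluster 5 (peak Tanaka at position 2): ranking walks positions 2-3-1-4-5, expanding outward from the peak — single-peaked.
Every ranking is single-peaked on this axis.

yes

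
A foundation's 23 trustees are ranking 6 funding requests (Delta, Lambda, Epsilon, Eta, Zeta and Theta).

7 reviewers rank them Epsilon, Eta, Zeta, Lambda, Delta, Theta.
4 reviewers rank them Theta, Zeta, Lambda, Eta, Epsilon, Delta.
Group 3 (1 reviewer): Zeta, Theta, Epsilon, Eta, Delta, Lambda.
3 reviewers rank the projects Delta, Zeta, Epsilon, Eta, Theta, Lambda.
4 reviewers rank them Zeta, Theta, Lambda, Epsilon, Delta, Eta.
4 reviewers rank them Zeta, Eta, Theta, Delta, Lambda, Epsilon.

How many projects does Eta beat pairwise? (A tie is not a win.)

Eta against each rival (23 reviewers):
Eta vs Delta: Eta preferred on 7+4+1+4 = 16 ballots; Eta wins 16–7.
Eta vs Lambda: 15 to 8, Eta.
Eta vs Epsilon: Eta preferred on 4+4 = 8 ballots; Epsilon wins 15–8.
Eta–Zeta: Zeta 16–7.
Eta vs Theta: 14 to 9, Eta.
Eta beats Delta, Lambda, Theta; loses to Epsilon, Zeta — 3 pairwise wins.

3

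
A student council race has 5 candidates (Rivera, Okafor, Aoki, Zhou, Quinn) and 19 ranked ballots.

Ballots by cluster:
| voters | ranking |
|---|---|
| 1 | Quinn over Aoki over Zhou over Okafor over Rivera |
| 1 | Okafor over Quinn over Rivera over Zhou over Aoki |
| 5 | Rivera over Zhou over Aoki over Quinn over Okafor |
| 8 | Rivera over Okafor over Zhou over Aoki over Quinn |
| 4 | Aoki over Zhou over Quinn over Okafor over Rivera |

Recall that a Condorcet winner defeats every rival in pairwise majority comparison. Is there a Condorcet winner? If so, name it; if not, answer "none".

Rivera

Head-to-head results (19 voters):
Rivera vs Okafor: Rivera is ranked higher on 5+8 = 13 ballots, Okafor on 6. Rivera wins 13–6.
Rivera vs Aoki: 1+5+8 = 14 for Rivera, 5 for Aoki — Rivera by 14–5.
Rivera vs Zhou: 1+5+8 = 14 for Rivera, 5 for Zhou — Rivera by 14–5.
Rivera vs Quinn: Rivera is ranked higher on 5+8 = 13 ballots, Quinn on 6. Rivera wins 13–6.
Okafor vs Aoki: Okafor preferred on 1+8 = 9 ballots; Aoki wins 10–9.
Okafor vs Zhou: Okafor preferred on 1+8 = 9 ballots; Zhou wins 10–9.
Okafor vs Quinn: 1+8 = 9 for Okafor, 10 for Quinn — Quinn by 10–9.
Aoki vs Zhou: Aoki preferred on 1+4 = 5 ballots; Zhou wins 14–5.
Aoki vs Quinn: 17 to 2, Aoki.
Zhou vs Quinn: Zhou preferred on 5+8+4 = 17 ballots; Zhou wins 17–2.
Rivera wins every pairwise contest, so Rivera is the Condorcet winner.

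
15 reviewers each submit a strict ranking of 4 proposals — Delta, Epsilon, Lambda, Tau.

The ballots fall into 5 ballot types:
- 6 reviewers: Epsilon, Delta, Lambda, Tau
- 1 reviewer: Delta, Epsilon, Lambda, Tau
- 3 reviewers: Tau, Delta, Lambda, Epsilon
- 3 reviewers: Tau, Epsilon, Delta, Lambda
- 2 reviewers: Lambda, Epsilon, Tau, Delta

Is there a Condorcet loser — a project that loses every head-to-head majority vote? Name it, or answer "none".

Pairwise majorities:
Delta vs Epsilon: Epsilon wins 11–4.
Delta vs Lambda: Delta wins 13–2.
Delta vs Tau: 6+1 = 7 for Delta, 8 for Tau — Tau by 8–7.
Epsilon vs Lambda: Epsilon is ranked higher on 6+1+3 = 10 ballots, Lambda on 5. Epsilon wins 10–5.
Epsilon vs Tau: Epsilon is ranked higher on 6+1+2 = 9 ballots, Tau on 6. Epsilon wins 9–6.
Lambda vs Tau: Lambda, 9–6.
No project is winless: Delta beats Lambda; Epsilon beats Delta; Lambda beats Tau; Tau beats Delta. There is no Condorcet loser.

none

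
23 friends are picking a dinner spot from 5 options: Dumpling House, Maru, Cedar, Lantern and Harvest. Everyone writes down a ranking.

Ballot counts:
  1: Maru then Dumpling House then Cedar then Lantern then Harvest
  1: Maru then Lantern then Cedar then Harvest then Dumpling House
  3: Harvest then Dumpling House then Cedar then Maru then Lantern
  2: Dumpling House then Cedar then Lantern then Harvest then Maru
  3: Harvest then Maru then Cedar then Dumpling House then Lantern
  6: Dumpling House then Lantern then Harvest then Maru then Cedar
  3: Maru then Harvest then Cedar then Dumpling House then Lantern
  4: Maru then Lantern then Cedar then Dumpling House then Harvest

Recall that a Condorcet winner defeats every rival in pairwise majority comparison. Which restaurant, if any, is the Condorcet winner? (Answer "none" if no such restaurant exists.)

none

Head-to-head results (23 friends):
Dumpling House vs Maru: Maru wins 12–11.
Dumpling House–Cedar: Dumpling House 12–11.
Dumpling House–Lantern: Dumpling House 18–5.
Dumpling House vs Harvest: Dumpling House, 13–10.
Maru vs Cedar: Maru, 18–5.
Maru vs Lantern: Maru wins 15–8.
Maru vs Harvest: Harvest, 14–9.
Cedar–Lantern: Cedar 12–11.
Cedar vs Harvest: Harvest wins 15–8.
Lantern vs Harvest: Lantern, 14–9.
No restaurant is unbeaten: Dumpling House loses to Maru; Maru loses to Harvest; Cedar loses to Dumpling House; Lantern loses to Dumpling House; Harvest loses to Dumpling House. In particular Dumpling House → Harvest → Maru → Dumpling House is a majority cycle — no Condorcet winner exists.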